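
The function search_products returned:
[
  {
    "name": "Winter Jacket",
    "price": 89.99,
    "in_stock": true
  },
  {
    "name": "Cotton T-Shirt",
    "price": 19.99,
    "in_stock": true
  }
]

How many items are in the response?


Items: Winter Jacket, Cotton T-Shirt
2


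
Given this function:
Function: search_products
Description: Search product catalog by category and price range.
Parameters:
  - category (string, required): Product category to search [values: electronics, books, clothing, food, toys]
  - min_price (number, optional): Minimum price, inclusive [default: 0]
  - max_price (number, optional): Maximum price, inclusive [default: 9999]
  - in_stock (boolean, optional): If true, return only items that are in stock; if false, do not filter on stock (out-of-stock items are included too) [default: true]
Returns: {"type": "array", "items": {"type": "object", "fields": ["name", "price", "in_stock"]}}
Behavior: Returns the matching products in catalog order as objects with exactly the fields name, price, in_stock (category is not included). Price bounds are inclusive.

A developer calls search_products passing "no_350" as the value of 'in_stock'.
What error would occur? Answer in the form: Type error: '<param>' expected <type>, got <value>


Spec: 'in_stock' is declared as boolean; "no_350" is a string.
Type error: 'in_stock' expected boolean, got "no_350"


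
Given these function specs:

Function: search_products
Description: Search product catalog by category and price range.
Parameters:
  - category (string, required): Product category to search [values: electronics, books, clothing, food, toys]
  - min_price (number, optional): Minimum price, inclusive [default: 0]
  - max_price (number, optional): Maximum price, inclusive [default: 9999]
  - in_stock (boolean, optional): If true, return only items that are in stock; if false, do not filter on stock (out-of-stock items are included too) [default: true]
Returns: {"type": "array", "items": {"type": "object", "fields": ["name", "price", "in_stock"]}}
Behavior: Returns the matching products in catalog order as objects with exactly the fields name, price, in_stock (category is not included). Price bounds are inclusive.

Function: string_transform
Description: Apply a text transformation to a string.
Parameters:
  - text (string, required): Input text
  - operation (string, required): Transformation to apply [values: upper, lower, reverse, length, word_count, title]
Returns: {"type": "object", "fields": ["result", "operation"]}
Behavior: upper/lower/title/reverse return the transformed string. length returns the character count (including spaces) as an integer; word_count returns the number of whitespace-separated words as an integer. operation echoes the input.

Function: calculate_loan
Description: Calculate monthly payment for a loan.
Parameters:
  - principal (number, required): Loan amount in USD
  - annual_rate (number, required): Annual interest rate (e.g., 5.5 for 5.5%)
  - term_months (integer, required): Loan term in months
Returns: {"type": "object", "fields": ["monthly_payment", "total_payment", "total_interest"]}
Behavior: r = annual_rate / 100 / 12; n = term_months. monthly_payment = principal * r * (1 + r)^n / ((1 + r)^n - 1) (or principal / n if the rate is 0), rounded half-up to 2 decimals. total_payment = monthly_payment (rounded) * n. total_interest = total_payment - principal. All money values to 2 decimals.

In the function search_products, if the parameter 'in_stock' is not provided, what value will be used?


The search_products spec declares:
  - in_stock (boolean, optional): If true, return only items that are in stock; if false, do not filter on stock (out-of-stock items are included too) [default: true]
Default:
true


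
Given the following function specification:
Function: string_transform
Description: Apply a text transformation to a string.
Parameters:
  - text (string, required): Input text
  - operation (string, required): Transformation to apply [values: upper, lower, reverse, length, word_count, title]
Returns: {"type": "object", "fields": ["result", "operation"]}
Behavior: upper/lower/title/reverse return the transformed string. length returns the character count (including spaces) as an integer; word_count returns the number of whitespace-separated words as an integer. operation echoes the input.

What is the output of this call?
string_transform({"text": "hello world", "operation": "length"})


length counts every character including spaces: 11
Output:
{"result": 11, "operation": "length"}


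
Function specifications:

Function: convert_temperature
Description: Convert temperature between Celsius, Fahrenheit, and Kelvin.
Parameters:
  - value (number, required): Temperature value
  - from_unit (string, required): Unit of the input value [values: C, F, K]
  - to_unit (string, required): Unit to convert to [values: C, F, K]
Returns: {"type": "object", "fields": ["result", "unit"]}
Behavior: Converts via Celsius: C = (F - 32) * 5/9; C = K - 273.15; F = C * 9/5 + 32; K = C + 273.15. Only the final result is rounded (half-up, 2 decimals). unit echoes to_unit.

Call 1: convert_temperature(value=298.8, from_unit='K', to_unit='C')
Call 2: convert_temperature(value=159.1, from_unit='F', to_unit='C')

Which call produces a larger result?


Call 1:
  To C: 298.8 - 273.15 = 25.65
  Target is C: 25.65
  Round to 2 decimals: 25.65
  -> 25.65 C
Call 2:
  To C: (159.1 - 32) * 5/9 = 70.611111
  Target is C: 70.611111
  Round to 2 decimals: 70.61
  -> 70.61 C
Call 2 (70.61 C)


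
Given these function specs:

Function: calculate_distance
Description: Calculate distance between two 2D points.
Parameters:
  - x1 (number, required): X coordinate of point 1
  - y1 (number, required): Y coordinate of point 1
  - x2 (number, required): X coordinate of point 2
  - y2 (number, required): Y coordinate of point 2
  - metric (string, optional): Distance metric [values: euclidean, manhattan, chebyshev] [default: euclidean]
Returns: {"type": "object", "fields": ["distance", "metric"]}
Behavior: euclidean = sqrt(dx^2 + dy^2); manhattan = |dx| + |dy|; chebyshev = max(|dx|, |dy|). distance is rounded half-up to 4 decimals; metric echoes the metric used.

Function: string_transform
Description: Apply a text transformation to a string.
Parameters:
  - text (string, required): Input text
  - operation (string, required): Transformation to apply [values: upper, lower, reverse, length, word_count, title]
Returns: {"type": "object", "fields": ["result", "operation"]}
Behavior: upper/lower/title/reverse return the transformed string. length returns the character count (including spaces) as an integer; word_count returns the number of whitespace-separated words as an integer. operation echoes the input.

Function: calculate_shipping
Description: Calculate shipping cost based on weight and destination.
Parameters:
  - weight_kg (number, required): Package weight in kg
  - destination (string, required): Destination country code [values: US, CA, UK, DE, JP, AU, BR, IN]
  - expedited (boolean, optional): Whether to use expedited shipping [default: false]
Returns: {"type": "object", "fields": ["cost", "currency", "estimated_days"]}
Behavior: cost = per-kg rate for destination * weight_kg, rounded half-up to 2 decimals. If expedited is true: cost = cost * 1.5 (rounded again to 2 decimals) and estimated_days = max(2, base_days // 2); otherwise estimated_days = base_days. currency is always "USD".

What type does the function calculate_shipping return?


The calculate_shipping spec declares Returns: {"type": "object", "fields": ["cost", "currency", "estimated_days"]}
Type:
object


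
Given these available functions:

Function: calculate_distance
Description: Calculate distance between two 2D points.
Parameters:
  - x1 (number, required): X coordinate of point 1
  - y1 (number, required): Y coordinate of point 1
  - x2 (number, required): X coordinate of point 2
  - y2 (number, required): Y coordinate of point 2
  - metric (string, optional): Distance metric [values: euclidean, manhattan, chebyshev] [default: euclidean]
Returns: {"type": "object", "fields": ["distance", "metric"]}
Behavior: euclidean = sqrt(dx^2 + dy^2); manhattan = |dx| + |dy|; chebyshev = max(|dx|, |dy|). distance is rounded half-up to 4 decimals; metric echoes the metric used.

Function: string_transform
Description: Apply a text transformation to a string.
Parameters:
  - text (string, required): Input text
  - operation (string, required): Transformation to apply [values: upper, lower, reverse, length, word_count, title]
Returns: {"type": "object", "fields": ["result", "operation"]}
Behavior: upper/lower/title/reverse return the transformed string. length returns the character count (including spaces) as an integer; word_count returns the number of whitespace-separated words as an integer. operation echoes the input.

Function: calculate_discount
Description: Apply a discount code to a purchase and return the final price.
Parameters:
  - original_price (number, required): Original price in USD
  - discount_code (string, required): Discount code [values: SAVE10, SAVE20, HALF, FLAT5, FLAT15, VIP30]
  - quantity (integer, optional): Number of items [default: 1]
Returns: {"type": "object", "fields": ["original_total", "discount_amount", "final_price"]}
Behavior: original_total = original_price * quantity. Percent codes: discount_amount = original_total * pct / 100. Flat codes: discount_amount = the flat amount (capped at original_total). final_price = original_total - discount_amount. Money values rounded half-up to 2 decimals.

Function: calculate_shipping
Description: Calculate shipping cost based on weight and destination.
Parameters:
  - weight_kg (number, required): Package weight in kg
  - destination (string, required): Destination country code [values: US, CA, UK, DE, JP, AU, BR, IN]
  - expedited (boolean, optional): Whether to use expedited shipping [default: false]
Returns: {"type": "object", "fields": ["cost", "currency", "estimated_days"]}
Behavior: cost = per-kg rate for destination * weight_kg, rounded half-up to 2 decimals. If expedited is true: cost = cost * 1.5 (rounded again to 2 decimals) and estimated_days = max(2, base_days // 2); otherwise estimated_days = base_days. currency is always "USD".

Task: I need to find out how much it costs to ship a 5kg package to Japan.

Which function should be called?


The task needs a function whose description is: Calculate shipping cost based on weight and destination.
calculate_shipping


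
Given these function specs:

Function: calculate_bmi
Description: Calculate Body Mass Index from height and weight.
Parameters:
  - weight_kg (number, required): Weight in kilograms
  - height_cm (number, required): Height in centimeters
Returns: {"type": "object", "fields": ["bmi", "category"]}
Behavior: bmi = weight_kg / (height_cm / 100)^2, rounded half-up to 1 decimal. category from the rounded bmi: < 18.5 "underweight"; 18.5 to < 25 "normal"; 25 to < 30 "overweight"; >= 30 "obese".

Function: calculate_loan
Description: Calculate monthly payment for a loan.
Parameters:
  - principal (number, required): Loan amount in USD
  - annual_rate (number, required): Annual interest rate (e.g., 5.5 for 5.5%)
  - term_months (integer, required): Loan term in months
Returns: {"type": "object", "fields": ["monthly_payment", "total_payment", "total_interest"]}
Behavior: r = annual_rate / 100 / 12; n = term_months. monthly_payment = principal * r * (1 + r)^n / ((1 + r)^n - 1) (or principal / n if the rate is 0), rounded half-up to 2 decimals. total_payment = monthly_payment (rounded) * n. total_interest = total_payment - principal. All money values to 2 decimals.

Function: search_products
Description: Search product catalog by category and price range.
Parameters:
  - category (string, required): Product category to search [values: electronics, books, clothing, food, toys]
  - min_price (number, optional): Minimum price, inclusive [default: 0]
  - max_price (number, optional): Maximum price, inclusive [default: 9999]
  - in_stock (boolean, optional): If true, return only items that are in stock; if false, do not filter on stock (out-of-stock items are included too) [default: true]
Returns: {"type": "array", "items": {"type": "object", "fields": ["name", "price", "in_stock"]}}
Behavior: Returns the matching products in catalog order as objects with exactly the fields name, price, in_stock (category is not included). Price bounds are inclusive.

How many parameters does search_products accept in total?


Parameters of search_products: category (required), min_price (optional), max_price (optional), in_stock (optional)
Total:
4


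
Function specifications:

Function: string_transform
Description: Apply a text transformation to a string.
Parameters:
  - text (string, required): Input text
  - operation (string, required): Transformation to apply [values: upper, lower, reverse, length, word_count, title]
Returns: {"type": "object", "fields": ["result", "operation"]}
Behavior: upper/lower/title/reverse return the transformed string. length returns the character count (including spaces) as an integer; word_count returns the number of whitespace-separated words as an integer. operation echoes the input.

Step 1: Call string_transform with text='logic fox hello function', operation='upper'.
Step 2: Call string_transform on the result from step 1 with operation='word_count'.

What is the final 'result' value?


Step 1: string_transform(text='logic fox hello function', operation='upper')
  -> result = 'LOGIC FOX HELLO FUNCTION'
Step 2: string_transform(text='LOGIC FOX HELLO FUNCTION', operation='word_count')
  words: LOGIC, FOX, HELLO, FUNCTION -> 4
  -> result = 4
4


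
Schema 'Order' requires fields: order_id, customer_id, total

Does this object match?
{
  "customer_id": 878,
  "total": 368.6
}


Checking required fields...
Missing: order_id
Invalid - missing required field 'order_id'


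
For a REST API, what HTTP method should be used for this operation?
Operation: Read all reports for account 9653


GET = read, POST = create, PUT = update/replace, DELETE = remove
This operation is a read.
GET


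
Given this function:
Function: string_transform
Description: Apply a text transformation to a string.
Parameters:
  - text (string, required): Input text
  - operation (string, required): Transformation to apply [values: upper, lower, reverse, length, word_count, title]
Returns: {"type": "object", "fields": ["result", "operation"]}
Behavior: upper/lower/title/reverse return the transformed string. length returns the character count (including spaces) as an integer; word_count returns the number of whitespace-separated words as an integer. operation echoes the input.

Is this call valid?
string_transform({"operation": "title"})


Checking required parameters...
Missing required parameter: text
Invalid - missing required parameter 'text'


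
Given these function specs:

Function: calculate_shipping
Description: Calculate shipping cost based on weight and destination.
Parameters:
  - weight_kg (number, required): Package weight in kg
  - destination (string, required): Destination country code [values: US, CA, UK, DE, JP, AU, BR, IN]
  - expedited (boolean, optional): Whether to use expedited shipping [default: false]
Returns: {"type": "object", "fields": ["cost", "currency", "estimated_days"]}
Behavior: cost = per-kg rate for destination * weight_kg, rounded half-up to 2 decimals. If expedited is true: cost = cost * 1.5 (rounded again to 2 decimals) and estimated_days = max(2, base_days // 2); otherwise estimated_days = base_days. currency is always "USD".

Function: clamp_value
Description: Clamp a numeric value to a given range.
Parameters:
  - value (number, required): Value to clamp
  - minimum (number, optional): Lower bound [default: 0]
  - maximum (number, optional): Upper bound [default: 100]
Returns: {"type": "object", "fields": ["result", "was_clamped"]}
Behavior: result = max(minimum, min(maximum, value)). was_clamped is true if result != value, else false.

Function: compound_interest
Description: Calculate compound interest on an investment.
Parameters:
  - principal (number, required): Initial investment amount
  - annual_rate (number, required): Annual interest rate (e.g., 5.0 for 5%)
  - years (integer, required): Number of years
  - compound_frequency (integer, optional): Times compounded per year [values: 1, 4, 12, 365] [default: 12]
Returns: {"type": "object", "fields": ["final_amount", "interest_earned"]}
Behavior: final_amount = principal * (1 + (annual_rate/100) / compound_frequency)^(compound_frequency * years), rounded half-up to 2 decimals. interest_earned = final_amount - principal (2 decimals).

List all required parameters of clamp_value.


Parameters of clamp_value and their required/optional flag:
  value: required
  minimum: optional
  maximum: optional
value


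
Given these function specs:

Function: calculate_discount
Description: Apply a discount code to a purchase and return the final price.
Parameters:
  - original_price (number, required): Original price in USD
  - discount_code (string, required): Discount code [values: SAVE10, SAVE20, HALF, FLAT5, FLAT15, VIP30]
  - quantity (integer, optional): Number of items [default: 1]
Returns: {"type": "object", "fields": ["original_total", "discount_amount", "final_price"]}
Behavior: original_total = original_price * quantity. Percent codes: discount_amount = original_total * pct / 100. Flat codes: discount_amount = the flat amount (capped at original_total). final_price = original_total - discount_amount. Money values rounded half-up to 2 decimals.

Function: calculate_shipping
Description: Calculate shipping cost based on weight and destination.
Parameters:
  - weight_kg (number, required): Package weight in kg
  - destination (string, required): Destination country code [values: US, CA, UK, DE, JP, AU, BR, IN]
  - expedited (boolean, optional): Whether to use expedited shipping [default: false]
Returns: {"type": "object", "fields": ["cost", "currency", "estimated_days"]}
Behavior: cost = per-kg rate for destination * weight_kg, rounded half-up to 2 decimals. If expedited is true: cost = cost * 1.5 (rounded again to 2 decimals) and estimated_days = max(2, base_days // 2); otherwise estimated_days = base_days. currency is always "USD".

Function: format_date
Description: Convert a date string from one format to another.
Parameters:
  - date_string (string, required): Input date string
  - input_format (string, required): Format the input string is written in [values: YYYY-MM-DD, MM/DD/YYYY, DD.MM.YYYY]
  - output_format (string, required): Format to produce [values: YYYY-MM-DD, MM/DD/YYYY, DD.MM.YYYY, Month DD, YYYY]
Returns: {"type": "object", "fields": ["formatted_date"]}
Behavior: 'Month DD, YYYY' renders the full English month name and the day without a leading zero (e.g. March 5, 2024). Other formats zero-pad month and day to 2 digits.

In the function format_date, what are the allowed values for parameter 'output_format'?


The format_date spec declares:
  - output_format (string, required): Format to produce [values: YYYY-MM-DD, MM/DD/YYYY, DD.MM.YYYY, Month DD, YYYY]
Allowed values:
YYYY-MM-DD, MM/DD/YYYY, DD.MM.YYYY, Month DD, YYYY


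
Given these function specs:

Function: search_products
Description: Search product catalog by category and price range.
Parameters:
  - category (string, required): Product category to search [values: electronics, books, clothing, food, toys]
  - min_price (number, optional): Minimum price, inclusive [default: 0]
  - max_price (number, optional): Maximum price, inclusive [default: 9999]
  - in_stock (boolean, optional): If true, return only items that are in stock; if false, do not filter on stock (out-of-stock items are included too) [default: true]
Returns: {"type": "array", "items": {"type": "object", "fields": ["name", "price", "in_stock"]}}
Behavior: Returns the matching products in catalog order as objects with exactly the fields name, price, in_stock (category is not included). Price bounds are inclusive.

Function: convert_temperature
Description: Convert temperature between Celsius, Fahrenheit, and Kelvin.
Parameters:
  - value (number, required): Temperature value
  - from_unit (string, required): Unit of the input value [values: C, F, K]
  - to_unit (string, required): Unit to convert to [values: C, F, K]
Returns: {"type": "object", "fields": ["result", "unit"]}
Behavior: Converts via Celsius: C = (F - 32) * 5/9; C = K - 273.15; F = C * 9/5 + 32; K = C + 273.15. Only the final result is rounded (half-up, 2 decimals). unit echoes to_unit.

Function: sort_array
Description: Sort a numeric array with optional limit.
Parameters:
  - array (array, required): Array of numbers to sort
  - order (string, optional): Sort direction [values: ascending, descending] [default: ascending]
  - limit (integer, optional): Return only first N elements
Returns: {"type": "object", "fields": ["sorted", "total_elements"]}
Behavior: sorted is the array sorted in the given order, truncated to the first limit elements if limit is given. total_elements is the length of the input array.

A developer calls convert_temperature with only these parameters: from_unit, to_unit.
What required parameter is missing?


Required parameters: value, from_unit, to_unit
Provided: from_unit, to_unit
Missing: value
value


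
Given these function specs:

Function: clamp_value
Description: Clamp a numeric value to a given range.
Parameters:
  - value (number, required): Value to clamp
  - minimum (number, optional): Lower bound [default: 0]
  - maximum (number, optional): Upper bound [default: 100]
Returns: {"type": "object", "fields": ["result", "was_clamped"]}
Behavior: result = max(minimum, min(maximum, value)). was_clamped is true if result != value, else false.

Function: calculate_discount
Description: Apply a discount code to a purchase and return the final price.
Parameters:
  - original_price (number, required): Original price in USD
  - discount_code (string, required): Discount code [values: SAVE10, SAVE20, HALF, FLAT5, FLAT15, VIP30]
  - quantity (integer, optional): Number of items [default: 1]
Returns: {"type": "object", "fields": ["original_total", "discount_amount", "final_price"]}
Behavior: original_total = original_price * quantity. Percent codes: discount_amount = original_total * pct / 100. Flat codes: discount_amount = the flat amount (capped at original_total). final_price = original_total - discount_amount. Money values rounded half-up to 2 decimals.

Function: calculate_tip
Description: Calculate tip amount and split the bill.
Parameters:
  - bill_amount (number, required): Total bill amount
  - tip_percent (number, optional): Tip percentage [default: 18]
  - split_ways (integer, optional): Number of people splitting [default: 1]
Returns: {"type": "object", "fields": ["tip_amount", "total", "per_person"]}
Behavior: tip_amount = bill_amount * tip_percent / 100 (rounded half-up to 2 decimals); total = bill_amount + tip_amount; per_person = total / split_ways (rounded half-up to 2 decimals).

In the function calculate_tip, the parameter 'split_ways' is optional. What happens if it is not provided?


The calculate_tip spec declares:
  - split_ways (integer, optional): Number of people splitting [default: 1]
It defaults to 1


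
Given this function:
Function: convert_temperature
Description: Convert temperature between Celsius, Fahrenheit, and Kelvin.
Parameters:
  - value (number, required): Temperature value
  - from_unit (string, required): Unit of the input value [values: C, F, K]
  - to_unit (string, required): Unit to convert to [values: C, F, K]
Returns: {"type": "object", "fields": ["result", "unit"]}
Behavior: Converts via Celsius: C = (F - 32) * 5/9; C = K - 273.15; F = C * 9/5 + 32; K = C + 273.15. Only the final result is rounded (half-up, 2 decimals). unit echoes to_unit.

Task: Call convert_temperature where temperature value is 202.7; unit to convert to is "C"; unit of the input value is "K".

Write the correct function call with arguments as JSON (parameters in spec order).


Mapping each described value to its parameter name:
  'Temperature value' -> value = 202.7
  'Unit to convert to' -> to_unit = "C"
  'Unit of the input value' -> from_unit = "K"
convert_temperature({"value": 202.7, "from_unit": "K", "to_unit": "C"})


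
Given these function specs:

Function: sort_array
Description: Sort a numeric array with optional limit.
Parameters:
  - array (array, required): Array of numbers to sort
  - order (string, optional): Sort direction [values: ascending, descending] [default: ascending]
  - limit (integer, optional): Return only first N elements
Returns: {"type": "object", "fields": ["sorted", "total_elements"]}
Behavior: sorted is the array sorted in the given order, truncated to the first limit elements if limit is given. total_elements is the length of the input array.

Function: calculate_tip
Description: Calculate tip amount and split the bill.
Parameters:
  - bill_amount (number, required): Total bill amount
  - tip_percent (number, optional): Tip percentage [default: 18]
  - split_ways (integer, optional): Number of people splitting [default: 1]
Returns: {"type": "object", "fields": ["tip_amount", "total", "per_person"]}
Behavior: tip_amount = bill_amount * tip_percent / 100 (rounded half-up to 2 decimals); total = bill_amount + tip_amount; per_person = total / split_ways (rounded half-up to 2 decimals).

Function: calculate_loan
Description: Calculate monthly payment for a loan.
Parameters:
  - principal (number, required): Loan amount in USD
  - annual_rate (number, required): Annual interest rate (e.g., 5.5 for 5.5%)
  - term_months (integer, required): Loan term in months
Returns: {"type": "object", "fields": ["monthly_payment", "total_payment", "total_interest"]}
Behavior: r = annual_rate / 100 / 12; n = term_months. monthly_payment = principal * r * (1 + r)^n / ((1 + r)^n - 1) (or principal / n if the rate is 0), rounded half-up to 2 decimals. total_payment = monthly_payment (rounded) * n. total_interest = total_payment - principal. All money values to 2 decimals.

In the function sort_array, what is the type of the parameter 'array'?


The sort_array spec declares:
  - array (array, required): Array of numbers to sort
Type:
array


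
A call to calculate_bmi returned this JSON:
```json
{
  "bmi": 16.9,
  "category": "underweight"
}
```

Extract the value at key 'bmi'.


16.9


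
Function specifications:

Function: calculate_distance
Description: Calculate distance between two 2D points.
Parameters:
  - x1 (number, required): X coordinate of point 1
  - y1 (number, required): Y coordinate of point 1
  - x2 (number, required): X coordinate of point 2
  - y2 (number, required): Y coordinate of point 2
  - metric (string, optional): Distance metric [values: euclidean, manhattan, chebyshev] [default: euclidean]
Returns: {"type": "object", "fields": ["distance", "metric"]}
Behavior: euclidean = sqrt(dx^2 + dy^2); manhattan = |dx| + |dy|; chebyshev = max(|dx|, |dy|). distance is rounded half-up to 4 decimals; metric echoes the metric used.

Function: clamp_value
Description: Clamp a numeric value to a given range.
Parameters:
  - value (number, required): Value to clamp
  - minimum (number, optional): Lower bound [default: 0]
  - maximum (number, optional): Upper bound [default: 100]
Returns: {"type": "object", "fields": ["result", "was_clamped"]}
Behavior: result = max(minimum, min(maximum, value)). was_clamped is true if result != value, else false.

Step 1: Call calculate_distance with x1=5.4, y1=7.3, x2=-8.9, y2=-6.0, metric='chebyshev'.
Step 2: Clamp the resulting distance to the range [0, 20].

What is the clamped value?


Step 1: calculate_distance (chebyshev)
  |dx| = |-8.9 - 5.4| = 14.3; |dy| = |-6 - 7.3| = 13.3
  chebyshev: max(14.3, 13.3) = 14.3
  Round to 4 decimals: 14.3
  -> distance = 14.3
Step 2: clamp_value(value=14.3, minimum=0, maximum=20)
  result = max(0, min(20, 14.3)) = max(0, 14.3) = 14.3
  was_clamped = (14.3 != 14.3) = false
  -> result = 14.3
14.3


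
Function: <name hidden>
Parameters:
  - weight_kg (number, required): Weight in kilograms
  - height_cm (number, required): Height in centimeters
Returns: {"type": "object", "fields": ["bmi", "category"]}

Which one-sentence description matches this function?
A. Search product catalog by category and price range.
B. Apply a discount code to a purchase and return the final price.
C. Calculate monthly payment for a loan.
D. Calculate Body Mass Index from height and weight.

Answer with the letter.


Parameters weight_kg, height_cm and return ["bmi", "category"] fit: Calculate Body Mass Index from height and weight.
D


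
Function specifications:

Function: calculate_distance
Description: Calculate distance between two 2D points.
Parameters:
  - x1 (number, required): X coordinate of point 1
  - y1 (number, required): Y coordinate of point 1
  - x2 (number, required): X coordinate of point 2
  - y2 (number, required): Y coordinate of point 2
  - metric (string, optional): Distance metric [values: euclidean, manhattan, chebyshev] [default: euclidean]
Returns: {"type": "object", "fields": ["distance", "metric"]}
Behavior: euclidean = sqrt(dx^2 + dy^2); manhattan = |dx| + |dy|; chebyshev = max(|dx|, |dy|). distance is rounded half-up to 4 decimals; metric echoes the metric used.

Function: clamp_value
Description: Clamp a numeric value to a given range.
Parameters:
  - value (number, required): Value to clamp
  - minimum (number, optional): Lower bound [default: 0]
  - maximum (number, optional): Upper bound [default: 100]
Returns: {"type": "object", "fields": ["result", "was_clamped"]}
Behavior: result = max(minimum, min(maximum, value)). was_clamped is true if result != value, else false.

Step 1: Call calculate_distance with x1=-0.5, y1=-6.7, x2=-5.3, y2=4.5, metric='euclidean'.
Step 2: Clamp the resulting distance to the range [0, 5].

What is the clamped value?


Step 1: calculate_distance (euclidean)
  |dx| = |-5.3 - -0.5| = 4.8; |dy| = |4.5 - -6.7| = 11.2
  euclidean: sqrt(4.8^2 + 11.2^2) = sqrt(148.48) = 12.185237
  Round to 4 decimals: 12.1852
  -> distance = 12.1852
Step 2: clamp_value(value=12.1852, minimum=0, maximum=5)
  result = max(0, min(5, 12.1852)) = max(0, 5) = 5
  was_clamped = (5 != 12.1852) = true
  -> result = 5
5


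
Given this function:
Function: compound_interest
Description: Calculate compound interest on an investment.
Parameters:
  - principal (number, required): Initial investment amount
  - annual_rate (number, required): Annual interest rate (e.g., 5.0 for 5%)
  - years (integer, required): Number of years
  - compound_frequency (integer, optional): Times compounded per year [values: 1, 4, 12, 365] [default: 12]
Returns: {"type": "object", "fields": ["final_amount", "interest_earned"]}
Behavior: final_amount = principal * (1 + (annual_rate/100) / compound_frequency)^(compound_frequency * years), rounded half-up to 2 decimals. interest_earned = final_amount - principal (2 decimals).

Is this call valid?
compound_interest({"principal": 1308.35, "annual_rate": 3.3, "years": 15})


Checking all required parameters present and types match... All valid.
Valid


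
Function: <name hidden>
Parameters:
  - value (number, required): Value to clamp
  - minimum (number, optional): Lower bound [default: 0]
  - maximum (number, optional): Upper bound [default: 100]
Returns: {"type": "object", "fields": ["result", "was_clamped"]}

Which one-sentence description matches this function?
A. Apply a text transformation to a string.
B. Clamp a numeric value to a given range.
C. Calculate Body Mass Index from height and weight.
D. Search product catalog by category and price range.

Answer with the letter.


Parameters value, minimum, maximum and return ["result", "was_clamped"] fit: Clamp a numeric value to a given range.
B


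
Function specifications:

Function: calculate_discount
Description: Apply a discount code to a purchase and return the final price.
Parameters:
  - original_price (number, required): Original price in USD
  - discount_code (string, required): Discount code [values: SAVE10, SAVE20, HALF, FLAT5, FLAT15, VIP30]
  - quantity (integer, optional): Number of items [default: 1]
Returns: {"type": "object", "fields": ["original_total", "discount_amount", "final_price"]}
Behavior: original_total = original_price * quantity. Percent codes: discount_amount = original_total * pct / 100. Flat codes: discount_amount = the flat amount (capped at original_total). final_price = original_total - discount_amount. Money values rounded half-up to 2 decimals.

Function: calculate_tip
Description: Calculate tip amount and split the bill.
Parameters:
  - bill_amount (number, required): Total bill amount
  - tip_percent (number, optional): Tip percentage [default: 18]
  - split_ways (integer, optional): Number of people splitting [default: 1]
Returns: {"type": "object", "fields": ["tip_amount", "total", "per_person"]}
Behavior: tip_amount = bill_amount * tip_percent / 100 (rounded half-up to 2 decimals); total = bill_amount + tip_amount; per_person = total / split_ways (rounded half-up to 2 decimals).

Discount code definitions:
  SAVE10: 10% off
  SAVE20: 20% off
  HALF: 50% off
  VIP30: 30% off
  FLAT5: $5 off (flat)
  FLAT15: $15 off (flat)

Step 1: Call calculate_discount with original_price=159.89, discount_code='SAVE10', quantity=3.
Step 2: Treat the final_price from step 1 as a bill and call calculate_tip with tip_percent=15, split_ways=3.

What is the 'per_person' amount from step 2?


Step 1: calculate_discount(original_price=159.89, discount_code=SAVE10, quantity=3)
  original_total = 159.89 * 3 = 479.67
  SAVE10 = 10% off: discount_amount = 479.67 * 10/100 = 47.967 -> 47.97
  final_price = 479.67 - 47.97 = 431.70
  -> final_price = 431.70
Step 2: calculate_tip(bill_amount=431.7, tip_percent=15, split_ways=3)
  tip_amount = 431.7 * 15/100 = 64.755 -> 64.76
  total = 431.7 + 64.76 = 496.46
  per_person = 496.46 / 3 = 165.486667 -> 165.49
  -> per_person = 165.49
$165.49


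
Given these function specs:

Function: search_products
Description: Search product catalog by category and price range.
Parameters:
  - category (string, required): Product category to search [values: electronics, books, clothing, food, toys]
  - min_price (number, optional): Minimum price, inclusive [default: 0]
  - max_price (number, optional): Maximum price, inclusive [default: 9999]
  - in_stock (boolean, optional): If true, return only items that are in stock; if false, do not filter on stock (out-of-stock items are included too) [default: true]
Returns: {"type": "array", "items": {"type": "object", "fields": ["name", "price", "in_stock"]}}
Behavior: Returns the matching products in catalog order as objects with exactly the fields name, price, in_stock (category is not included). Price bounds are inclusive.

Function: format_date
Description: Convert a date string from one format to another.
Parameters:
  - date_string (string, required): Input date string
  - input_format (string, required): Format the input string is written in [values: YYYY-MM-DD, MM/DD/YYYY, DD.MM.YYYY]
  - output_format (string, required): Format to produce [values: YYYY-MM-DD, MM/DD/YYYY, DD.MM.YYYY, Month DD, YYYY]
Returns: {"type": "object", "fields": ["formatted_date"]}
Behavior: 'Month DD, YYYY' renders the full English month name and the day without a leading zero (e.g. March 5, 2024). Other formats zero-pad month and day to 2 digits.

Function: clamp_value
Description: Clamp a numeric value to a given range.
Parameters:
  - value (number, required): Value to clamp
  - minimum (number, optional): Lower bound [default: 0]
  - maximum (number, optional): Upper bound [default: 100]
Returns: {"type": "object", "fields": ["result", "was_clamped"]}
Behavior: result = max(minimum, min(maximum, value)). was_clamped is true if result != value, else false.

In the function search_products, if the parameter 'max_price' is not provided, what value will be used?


The search_products spec declares:
  - max_price (number, optional): Maximum price, inclusive [default: 9999]
Default:
9999


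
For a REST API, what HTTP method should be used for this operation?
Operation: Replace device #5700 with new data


GET = read, POST = create, PUT = update/replace, DELETE = remove
This operation is an update/replace.
PUT


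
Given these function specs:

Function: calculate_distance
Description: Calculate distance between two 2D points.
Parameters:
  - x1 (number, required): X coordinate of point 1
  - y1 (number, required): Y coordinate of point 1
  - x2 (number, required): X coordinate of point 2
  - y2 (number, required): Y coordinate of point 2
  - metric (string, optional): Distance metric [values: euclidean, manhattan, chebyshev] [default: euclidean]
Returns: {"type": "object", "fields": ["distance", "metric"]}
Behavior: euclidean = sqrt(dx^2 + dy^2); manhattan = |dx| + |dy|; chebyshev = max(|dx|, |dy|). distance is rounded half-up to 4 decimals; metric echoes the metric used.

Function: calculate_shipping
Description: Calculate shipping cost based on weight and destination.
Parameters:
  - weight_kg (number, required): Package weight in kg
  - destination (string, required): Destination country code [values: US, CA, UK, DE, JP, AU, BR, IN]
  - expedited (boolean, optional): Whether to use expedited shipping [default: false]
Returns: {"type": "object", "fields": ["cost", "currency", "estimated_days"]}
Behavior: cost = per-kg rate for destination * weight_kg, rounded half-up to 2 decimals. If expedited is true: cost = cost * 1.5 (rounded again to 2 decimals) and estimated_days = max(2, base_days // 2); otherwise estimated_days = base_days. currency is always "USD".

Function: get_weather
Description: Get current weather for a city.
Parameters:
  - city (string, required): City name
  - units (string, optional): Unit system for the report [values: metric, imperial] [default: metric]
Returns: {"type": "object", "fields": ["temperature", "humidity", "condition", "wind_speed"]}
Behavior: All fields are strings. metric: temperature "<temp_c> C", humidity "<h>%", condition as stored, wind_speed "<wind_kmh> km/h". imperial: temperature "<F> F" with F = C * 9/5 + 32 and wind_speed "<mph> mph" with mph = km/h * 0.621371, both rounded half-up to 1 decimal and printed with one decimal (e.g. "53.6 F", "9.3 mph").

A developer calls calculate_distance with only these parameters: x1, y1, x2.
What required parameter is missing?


Required parameters: x1, y1, x2, y2
Provided: x1, y1, x2
Missing: y2
y2


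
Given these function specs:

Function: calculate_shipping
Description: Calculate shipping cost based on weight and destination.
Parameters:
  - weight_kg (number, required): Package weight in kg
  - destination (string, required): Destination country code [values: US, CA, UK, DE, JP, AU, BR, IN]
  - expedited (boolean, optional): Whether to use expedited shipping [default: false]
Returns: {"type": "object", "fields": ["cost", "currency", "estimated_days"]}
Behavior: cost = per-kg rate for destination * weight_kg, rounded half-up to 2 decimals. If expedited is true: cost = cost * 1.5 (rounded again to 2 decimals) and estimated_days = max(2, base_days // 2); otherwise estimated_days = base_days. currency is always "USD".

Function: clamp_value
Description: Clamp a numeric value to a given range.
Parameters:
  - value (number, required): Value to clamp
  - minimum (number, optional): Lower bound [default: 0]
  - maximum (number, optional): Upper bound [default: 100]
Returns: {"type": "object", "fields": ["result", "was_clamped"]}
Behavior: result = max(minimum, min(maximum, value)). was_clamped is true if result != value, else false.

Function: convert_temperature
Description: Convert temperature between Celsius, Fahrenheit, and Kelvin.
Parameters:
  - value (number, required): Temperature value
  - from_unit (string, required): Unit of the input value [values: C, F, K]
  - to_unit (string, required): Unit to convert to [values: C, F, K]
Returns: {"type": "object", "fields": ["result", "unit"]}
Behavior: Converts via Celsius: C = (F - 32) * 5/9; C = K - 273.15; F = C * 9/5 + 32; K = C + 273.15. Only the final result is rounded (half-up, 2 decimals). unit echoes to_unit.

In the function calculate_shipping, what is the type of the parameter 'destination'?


The calculate_shipping spec declares:
  - destination (string, required): Destination country code [values: US, CA, UK, DE, JP, AU, BR, IN]
Type:
string
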